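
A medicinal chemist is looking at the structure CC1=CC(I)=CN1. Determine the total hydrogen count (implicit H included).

Walk through each heavy atom and fill implicit hydrogens from standard valence (C 4, N 3, O 2, S 2, halogen 1):
  atom 1: C, bond orders sum to 1 (valence 4) → 3 H
  atom 2: C, bond orders sum to 4 (valence 4) → 0 H
  atom 3: C, bond orders sum to 3 (valence 4) → 1 H
  atom 4: C, bond orders sum to 4 (valence 4) → 0 H
  atom 5: I (halogen, monovalent) → 0 H
  atom 6: C, bond orders sum to 3 (valence 4) → 1 H
  atom 7: N, bond orders sum to 2 (valence 3) → 1 H
Total hydrogens: 6.

6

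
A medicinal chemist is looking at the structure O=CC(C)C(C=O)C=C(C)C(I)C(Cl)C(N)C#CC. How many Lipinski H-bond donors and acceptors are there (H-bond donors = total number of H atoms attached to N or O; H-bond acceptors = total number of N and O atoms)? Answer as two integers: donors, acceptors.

Donors: find every N or O and count the H atoms it carries.
  atom 1 (O): bond orders sum to 2 → 0 H
  atom 7 (O): bond orders sum to 2 → 0 H
  atom 16 (N): bond orders sum to 1 → 2 H
Lipinski HBD = 2.
Acceptors: N atoms = 1, O atoms = 2 → HBA = 3.

2, 3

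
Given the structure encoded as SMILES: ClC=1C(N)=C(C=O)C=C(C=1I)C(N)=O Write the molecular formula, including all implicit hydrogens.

C8H6ClIN2O2

Walk through each heavy atom and fill implicit hydrogens from standard valence (C 4, N 3, O 2, S 2, halogen 1):
  atom 1: Cl (halogen, monovalent) → 0 H
  atom 2: C, bond orders sum to 4 (valence 4) → 0 H
  atom 3: C, bond orders sum to 4 (valence 4) → 0 H
  atom 4: N, bond orders sum to 1 (valence 3) → 2 H
  atom 5: C, bond orders sum to 4 (valence 4) → 0 H
  atom 6: C, bond orders sum to 3 (valence 4) → 1 H
  atom 7: O, bond orders sum to 2 (valence 2) → 0 H
  atom 8: C, bond orders sum to 3 (valence 4) → 1 H
  atom 9: C, bond orders sum to 4 (valence 4) → 0 H
  atom 10: C, bond orders sum to 4 (valence 4) → 0 H
  atom 11: I (halogen, monovalent) → 0 H
  atom 12: C, bond orders sum to 4 (valence 4) → 0 H
  atom 13: N, bond orders sum to 1 (valence 3) → 2 H
  atom 14: O, bond orders sum to 2 (valence 2) → 0 H
Totals → C:8, H:6, Cl:1, I:1, N:2, O:2.
In Hill order: C8H6ClIN2O2.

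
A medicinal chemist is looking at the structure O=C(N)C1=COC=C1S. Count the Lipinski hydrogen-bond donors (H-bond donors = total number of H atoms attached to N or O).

Donors: find every N or O and count the H atoms it carries.
  atom 1 (O): bond orders sum to 2 → 0 H
  atom 3 (N): bond orders sum to 1 → 2 H
  atom 6 (O): bond orders sum to 2 → 0 H
Lipinski HBD = 2.

2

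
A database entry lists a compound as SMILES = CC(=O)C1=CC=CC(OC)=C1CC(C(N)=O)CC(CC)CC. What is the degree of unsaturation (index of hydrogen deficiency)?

6

Degree of unsaturation = (number of rings) + (number of π bonds).
Ring closures in the SMILES: 1.
π bonds: 5 double bonds (each 1 DoU) → 5 DoU from unsaturation.
Total DoU = 1 + 5 = 6.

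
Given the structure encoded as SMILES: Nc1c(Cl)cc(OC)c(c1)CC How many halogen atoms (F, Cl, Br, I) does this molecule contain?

1

Halogen atoms appear at heavy-atom position 4 (1×Cl).
Other groups present: 1 ether, 1 primary amine.
Halogen count: 1.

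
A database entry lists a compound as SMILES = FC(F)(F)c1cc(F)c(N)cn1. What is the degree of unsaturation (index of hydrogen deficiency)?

4

Molecular formula: C6H4F4N2.
DoU = (2C + 2 + N − H − X) / 2, where X is the halogen count and O/S are ignored.
    = (2·6 + 2 + 2 − 4 − 4) / 2 = 8 / 2 = 4.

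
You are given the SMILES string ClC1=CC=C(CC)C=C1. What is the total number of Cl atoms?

1

Scan the SMILES for Cl atoms (remember two-letter symbols like Cl and Br are single atoms).
Chlorine count: 1.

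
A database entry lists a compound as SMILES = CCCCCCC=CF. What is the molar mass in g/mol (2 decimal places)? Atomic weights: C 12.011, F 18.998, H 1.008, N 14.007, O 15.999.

First, the molecular formula is C8H15F (counting implicit H from valence).
  C: 8 × 12.011 = 96.088
  F: 1 × 18.998 = 18.998
  H: 15 × 1.008 = 15.120
Sum: 8×12.011 + 1×18.998 + 15×1.008 = 130.206 → 130.21 g/mol.

130.21 g/mol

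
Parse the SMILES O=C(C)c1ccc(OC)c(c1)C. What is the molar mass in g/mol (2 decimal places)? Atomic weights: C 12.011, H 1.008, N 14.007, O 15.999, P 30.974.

164.20 g/mol

First, the molecular formula is C10H12O2 (counting implicit H from valence).
  C: 10 × 12.011 = 120.110
  H: 12 × 1.008 = 12.096
  O: 2 × 15.999 = 31.998
Sum: 10×12.011 + 12×1.008 + 2×15.999 = 164.204 → 164.20 g/mol.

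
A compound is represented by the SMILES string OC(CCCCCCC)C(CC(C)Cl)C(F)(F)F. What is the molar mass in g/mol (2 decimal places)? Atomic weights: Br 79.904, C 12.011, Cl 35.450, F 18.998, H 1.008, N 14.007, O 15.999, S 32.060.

First, the molecular formula is C13H24ClF3O (counting implicit H from valence).
  C: 13 × 12.011 = 156.143
  Cl: 1 × 35.450 = 35.450
  F: 3 × 18.998 = 56.994
  H: 24 × 1.008 = 24.192
  O: 1 × 15.999 = 15.999
Sum: 13×12.011 + 1×35.450 + 3×18.998 + 24×1.008 + 1×15.999 = 288.778 → 288.78 g/mol.

288.78 g/mol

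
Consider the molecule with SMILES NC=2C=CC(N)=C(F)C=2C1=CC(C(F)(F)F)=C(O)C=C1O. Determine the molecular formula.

Walk through each heavy atom and fill implicit hydrogens from standard valence (C 4, N 3, O 2, S 2, halogen 1):
  atom 1: N, bond orders sum to 1 (valence 3) → 2 H
  atom 2: C, bond orders sum to 4 (valence 4) → 0 H
  atom 3: C, bond orders sum to 3 (valence 4) → 1 H
  atom 4: C, bond orders sum to 3 (valence 4) → 1 H
  atom 5: C, bond orders sum to 4 (valence 4) → 0 H
  atom 6: N, bond orders sum to 1 (valence 3) → 2 H
  atom 7: C, bond orders sum to 4 (valence 4) → 0 H
  atom 8: F (halogen, monovalent) → 0 H
  atom 9: C, bond orders sum to 4 (valence 4) → 0 H
  atom 10: C, bond orders sum to 4 (valence 4) → 0 H
  atom 11: C, bond orders sum to 3 (valence 4) → 1 H
  atom 12: C, bond orders sum to 4 (valence 4) → 0 H
  atom 13: C, bond orders sum to 4 (valence 4) → 0 H
  atom 14: F (halogen, monovalent) → 0 H
  atom 15: F (halogen, monovalent) → 0 H
  atom 16: F (halogen, monovalent) → 0 H
  atom 17: C, bond orders sum to 4 (valence 4) → 0 H
  atom 18: O, bond orders sum to 1 (valence 2) → 1 H
  atom 19: C, bond orders sum to 3 (valence 4) → 1 H
  atom 20: C, bond orders sum to 4 (valence 4) → 0 H
  atom 21: O, bond orders sum to 1 (valence 2) → 1 H
Totals → C:13, H:10, F:4, N:2, O:2.
In Hill order: C13H10F4N2O2.

C13H10F4N2O2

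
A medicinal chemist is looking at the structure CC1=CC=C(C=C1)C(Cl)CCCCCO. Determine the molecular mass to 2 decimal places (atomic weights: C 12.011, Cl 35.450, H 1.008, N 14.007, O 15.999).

First, the molecular formula is C13H19ClO (counting implicit H from valence).
  C: 13 × 12.011 = 156.143
  Cl: 1 × 35.450 = 35.450
  H: 19 × 1.008 = 19.152
  O: 1 × 15.999 = 15.999
Sum: 13×12.011 + 1×35.450 + 19×1.008 + 1×15.999 = 226.744 → 226.74 g/mol.

226.74 g/mol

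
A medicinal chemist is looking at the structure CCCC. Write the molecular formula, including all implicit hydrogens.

Walk through each heavy atom and fill implicit hydrogens from standard valence (C 4, N 3, O 2, S 2, halogen 1):
  atom 1: C, bond orders sum to 1 (valence 4) → 3 H
  atom 2: C, bond orders sum to 2 (valence 4) → 2 H
  atom 3: C, bond orders sum to 2 (valence 4) → 2 H
  atom 4: C, bond orders sum to 1 (valence 4) → 3 H
Totals → C:4, H:10.

C4H10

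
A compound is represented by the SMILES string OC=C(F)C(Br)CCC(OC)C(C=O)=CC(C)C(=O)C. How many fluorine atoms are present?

1

Scan the SMILES for F atoms (remember two-letter symbols like Cl and Br are single atoms).
Fluorine count: 1.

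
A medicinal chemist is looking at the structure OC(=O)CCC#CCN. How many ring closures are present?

In SMILES, each pair of matching ring-closure digits denotes one ring-closing bond; the number of such bonds equals the number of independent rings.
Ring-closure bonds here: 0.

0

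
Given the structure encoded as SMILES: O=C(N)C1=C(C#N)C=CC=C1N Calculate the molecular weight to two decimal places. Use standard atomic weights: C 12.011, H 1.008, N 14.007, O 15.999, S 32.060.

161.16 g/mol

First, the molecular formula is C8H7N3O (counting implicit H from valence).
  C: 8 × 12.011 = 96.088
  H: 7 × 1.008 = 7.056
  N: 3 × 14.007 = 42.021
  O: 1 × 15.999 = 15.999
Sum: 8×12.011 + 7×1.008 + 3×14.007 + 1×15.999 = 161.164 → 161.16 g/mol.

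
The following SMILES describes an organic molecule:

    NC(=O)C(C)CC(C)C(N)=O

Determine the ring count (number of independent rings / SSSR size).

In SMILES, each pair of matching ring-closure digits denotes one ring-closing bond; the number of such bonds equals the number of independent rings.
Ring-closure bonds here: 0.

0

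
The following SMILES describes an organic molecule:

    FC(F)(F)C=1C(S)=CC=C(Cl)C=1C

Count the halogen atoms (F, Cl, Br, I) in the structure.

4

Halogen atoms appear at heavy-atom positions 1, 3, 4, 11 (1×Cl, 3×F).
Other groups present: 1 thiol.
Halogen count: 4.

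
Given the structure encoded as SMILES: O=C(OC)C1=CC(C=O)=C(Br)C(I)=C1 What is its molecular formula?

C9H6BrIO3

Walk through each heavy atom and fill implicit hydrogens from standard valence (C 4, N 3, O 2, S 2, halogen 1):
  atom 1: O, bond orders sum to 2 (valence 2) → 0 H
  atom 2: C, bond orders sum to 4 (valence 4) → 0 H
  atom 3: O, bond orders sum to 2 (valence 2) → 0 H
  atom 4: C, bond orders sum to 1 (valence 4) → 3 H
  atom 5: C, bond orders sum to 4 (valence 4) → 0 H
  atom 6: C, bond orders sum to 3 (valence 4) → 1 H
  atom 7: C, bond orders sum to 4 (valence 4) → 0 H
  atom 8: C, bond orders sum to 3 (valence 4) → 1 H
  atom 9: O, bond orders sum to 2 (valence 2) → 0 H
  atom 10: C, bond orders sum to 4 (valence 4) → 0 H
  atom 11: Br (halogen, monovalent) → 0 H
  atom 12: C, bond orders sum to 4 (valence 4) → 0 H
  atom 13: I (halogen, monovalent) → 0 H
  atom 14: C, bond orders sum to 3 (valence 4) → 1 H
Totals → C:9, H:6, Br:1, I:1, O:3.
In Hill order: C9H6BrIO3.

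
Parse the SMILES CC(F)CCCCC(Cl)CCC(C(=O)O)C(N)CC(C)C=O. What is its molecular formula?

C16H29ClFNO3

Walk through each heavy atom and fill implicit hydrogens from standard valence (C 4, N 3, O 2, S 2, halogen 1):
  atom 1: C, bond orders sum to 1 (valence 4) → 3 H
  atom 2: C, bond orders sum to 3 (valence 4) → 1 H
  atom 3: F (halogen, monovalent) → 0 H
  atom 4: C, bond orders sum to 2 (valence 4) → 2 H
  atom 5: C, bond orders sum to 2 (valence 4) → 2 H
  atom 6: C, bond orders sum to 2 (valence 4) → 2 H
  atom 7: C, bond orders sum to 2 (valence 4) → 2 H
  atom 8: C, bond orders sum to 3 (valence 4) → 1 H
  atom 9: Cl (halogen, monovalent) → 0 H
  atom 10: C, bond orders sum to 2 (valence 4) → 2 H
  atom 11: C, bond orders sum to 2 (valence 4) → 2 H
  atom 12: C, bond orders sum to 3 (valence 4) → 1 H
  atom 13: C, bond orders sum to 4 (valence 4) → 0 H
  atom 14: O, bond orders sum to 2 (valence 2) → 0 H
  atom 15: O, bond orders sum to 1 (valence 2) → 1 H
  atom 16: C, bond orders sum to 3 (valence 4) → 1 H
  atom 17: N, bond orders sum to 1 (valence 3) → 2 H
  atom 18: C, bond orders sum to 2 (valence 4) → 2 H
  atom 19: C, bond orders sum to 3 (valence 4) → 1 H
  atom 20: C, bond orders sum to 1 (valence 4) → 3 H
  atom 21: C, bond orders sum to 3 (valence 4) → 1 H
  atom 22: O, bond orders sum to 2 (valence 2) → 0 H
Totals → C:16, H:29, Cl:1, F:1, N:1, O:3.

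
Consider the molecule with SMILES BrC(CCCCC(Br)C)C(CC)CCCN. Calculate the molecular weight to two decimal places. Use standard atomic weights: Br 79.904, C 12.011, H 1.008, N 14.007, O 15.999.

357.17 g/mol

First, the molecular formula is C13H27Br2N (counting implicit H from valence).
  Br: 2 × 79.904 = 159.808
  C: 13 × 12.011 = 156.143
  H: 27 × 1.008 = 27.216
  N: 1 × 14.007 = 14.007
Sum: 2×79.904 + 13×12.011 + 27×1.008 + 1×14.007 = 357.174 → 357.17 g/mol.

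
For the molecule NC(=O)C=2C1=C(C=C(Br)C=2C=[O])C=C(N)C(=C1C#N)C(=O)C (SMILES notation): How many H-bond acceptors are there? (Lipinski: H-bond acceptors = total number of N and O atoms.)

N atoms: 3; O atoms: 3.
Lipinski HBA = 3 + 3 = 6.

6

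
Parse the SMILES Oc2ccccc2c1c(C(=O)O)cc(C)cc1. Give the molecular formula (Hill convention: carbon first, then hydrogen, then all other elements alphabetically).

Walk through each heavy atom and fill implicit hydrogens from standard valence (C 4, N 3, O 2, S 2, halogen 1); for lowercase aromatic atoms, an aromatic c carries 1 H when it has two neighbours and 0 H with three, and aromatic n carries 0 H:
  atom 1: O, bond orders sum to 1 (valence 2) → 1 H
  atom 2: aromatic c, 3 neighbours → 0 H
  atom 3: aromatic c, 2 neighbours → 1 H
  atom 4: aromatic c, 2 neighbours → 1 H
  atom 5: aromatic c, 2 neighbours → 1 H
  atom 6: aromatic c, 2 neighbours → 1 H
  atom 7: aromatic c, 3 neighbours → 0 H
  atom 8: aromatic c, 3 neighbours → 0 H
  atom 9: aromatic c, 3 neighbours → 0 H
  atom 10: C, bond orders sum to 4 (valence 4) → 0 H
  atom 11: O, bond orders sum to 2 (valence 2) → 0 H
  atom 12: O, bond orders sum to 1 (valence 2) → 1 H
  atom 13: aromatic c, 2 neighbours → 1 H
  atom 14: aromatic c, 3 neighbours → 0 H
  atom 15: C, bond orders sum to 1 (valence 4) → 3 H
  atom 16: aromatic c, 2 neighbours → 1 H
  atom 17: aromatic c, 2 neighbours → 1 H
Totals → C:14, H:12, O:3.

C14H12O3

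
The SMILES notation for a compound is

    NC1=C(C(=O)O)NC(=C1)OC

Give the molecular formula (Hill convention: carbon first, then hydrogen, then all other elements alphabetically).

Walk through each heavy atom and fill implicit hydrogens from standard valence (C 4, N 3, O 2, S 2, halogen 1):
  atom 1: N, bond orders sum to 1 (valence 3) → 2 H
  atom 2: C, bond orders sum to 4 (valence 4) → 0 H
  atom 3: C, bond orders sum to 4 (valence 4) → 0 H
  atom 4: C, bond orders sum to 4 (valence 4) → 0 H
  atom 5: O, bond orders sum to 2 (valence 2) → 0 H
  atom 6: O, bond orders sum to 1 (valence 2) → 1 H
  atom 7: N, bond orders sum to 2 (valence 3) → 1 H
  atom 8: C, bond orders sum to 4 (valence 4) → 0 H
  atom 9: C, bond orders sum to 3 (valence 4) → 1 H
  atom 10: O, bond orders sum to 2 (valence 2) → 0 H
  atom 11: C, bond orders sum to 1 (valence 4) → 3 H
Totals → C:6, H:8, N:2, O:3.

C6H8N2O3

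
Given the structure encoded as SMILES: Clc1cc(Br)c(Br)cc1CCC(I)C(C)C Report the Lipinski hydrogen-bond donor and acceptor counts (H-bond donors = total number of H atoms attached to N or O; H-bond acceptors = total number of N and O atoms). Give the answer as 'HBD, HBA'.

0, 0

Donors: find every N or O and count the H atoms it carries.
  (no N or O atoms present)
Lipinski HBD = 0.
Acceptors: N atoms = 0, O atoms = 0 → HBA = 0.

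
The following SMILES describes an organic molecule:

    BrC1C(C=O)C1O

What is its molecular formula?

Walk through each heavy atom and fill implicit hydrogens from standard valence (C 4, N 3, O 2, S 2, halogen 1):
  atom 1: Br (halogen, monovalent) → 0 H
  atom 2: C, bond orders sum to 3 (valence 4) → 1 H
  atom 3: C, bond orders sum to 3 (valence 4) → 1 H
  atom 4: C, bond orders sum to 3 (valence 4) → 1 H
  atom 5: O, bond orders sum to 2 (valence 2) → 0 H
  atom 6: C, bond orders sum to 3 (valence 4) → 1 H
  atom 7: O, bond orders sum to 1 (valence 2) → 1 H
Totals → C:4, H:5, Br:1, O:2.
In Hill order: C4H5BrO2.

C4H5BrO2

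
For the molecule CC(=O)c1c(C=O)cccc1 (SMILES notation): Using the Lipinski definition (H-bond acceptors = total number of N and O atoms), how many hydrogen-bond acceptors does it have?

N atoms: 0; O atoms: 2.
Lipinski HBA = 0 + 2 = 2.

2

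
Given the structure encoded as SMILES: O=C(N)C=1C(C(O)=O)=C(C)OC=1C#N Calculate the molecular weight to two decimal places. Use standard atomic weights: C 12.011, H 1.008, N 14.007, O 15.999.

194.15 g/mol

First, the molecular formula is C8H6N2O4 (counting implicit H from valence).
  C: 8 × 12.011 = 96.088
  H: 6 × 1.008 = 6.048
  N: 2 × 14.007 = 28.014
  O: 4 × 15.999 = 63.996
Sum: 8×12.011 + 6×1.008 + 2×14.007 + 4×15.999 = 194.146 → 194.15 g/mol.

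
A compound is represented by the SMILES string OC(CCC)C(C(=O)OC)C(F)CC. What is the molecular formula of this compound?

C10H19FO3

Walk through each heavy atom and fill implicit hydrogens from standard valence (C 4, N 3, O 2, S 2, halogen 1):
  atom 1: O, bond orders sum to 1 (valence 2) → 1 H
  atom 2: C, bond orders sum to 3 (valence 4) → 1 H
  atom 3: C, bond orders sum to 2 (valence 4) → 2 H
  atom 4: C, bond orders sum to 2 (valence 4) → 2 H
  atom 5: C, bond orders sum to 1 (valence 4) → 3 H
  atom 6: C, bond orders sum to 3 (valence 4) → 1 H
  atom 7: C, bond orders sum to 4 (valence 4) → 0 H
  atom 8: O, bond orders sum to 2 (valence 2) → 0 H
  atom 9: O, bond orders sum to 2 (valence 2) → 0 H
  atom 10: C, bond orders sum to 1 (valence 4) → 3 H
  atom 11: C, bond orders sum to 3 (valence 4) → 1 H
  atom 12: F (halogen, monovalent) → 0 H
  atom 13: C, bond orders sum to 2 (valence 4) → 2 H
  atom 14: C, bond orders sum to 1 (valence 4) → 3 H
Totals → C:10, H:19, F:1, O:3.
In Hill order: C10H19FO3.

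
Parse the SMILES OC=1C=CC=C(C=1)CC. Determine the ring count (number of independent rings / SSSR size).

1

In SMILES, each pair of matching ring-closure digits denotes one ring-closing bond; the number of such bonds equals the number of independent rings.
Ring-closure bonds here: 1.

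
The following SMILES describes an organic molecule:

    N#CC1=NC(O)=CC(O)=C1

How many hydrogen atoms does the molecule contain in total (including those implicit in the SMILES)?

4

Walk through each heavy atom and fill implicit hydrogens from standard valence (C 4, N 3, O 2, S 2, halogen 1):
  atom 1: N, bond orders sum to 3 (valence 3) → 0 H
  atom 2: C, bond orders sum to 4 (valence 4) → 0 H
  atom 3: C, bond orders sum to 4 (valence 4) → 0 H
  atom 4: N, bond orders sum to 3 (valence 3) → 0 H
  atom 5: C, bond orders sum to 4 (valence 4) → 0 H
  atom 6: O, bond orders sum to 1 (valence 2) → 1 H
  atom 7: C, bond orders sum to 3 (valence 4) → 1 H
  atom 8: C, bond orders sum to 4 (valence 4) → 0 H
  atom 9: O, bond orders sum to 1 (valence 2) → 1 H
  atom 10: C, bond orders sum to 3 (valence 4) → 1 H
Total hydrogens: 4.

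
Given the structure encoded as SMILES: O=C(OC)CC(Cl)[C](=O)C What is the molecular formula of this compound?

Walk through each heavy atom and fill implicit hydrogens from standard valence (C 4, N 3, O 2, S 2, halogen 1):
  atom 1: O, bond orders sum to 2 (valence 2) → 0 H
  atom 2: C, bond orders sum to 4 (valence 4) → 0 H
  atom 3: O, bond orders sum to 2 (valence 2) → 0 H
  atom 4: C, bond orders sum to 1 (valence 4) → 3 H
  atom 5: C, bond orders sum to 2 (valence 4) → 2 H
  atom 6: C, bond orders sum to 3 (valence 4) → 1 H
  atom 7: Cl (halogen, monovalent) → 0 H
  atom 8: C with explicit H count 0
  atom 9: O, bond orders sum to 2 (valence 2) → 0 H
  atom 10: C, bond orders sum to 1 (valence 4) → 3 H
Totals → C:6, H:9, Cl:1, O:3.
In Hill order: C6H9ClO3.

C6H9ClO3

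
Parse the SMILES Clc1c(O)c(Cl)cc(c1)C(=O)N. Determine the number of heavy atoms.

12

Every atom symbol written in the SMILES (organic subset) is one heavy atom; implicit H are not written.
Heavy atoms by element → C:7, Cl:2, N:1, O:2.
Total: 12.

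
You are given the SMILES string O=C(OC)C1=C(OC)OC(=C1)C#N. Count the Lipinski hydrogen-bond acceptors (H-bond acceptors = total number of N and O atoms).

N atoms: 1; O atoms: 4.
Lipinski HBA = 1 + 4 = 5.

5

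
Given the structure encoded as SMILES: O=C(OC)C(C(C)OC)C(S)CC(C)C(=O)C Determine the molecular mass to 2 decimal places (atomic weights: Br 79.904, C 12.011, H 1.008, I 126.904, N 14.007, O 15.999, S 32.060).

First, the molecular formula is C12H22O4S (counting implicit H from valence).
  C: 12 × 12.011 = 144.132
  H: 22 × 1.008 = 22.176
  O: 4 × 15.999 = 63.996
  S: 1 × 32.060 = 32.060
Sum: 12×12.011 + 22×1.008 + 4×15.999 + 1×32.060 = 262.364 → 262.36 g/mol.

262.36 g/mol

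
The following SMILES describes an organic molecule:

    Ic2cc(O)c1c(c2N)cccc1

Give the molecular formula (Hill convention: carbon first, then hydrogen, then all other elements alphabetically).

C10H8INO

Walk through each heavy atom and fill implicit hydrogens from standard valence (C 4, N 3, O 2, S 2, halogen 1); for lowercase aromatic atoms, an aromatic c carries 1 H when it has two neighbours and 0 H with three, and aromatic n carries 0 H:
  atom 1: I (halogen, monovalent) → 0 H
  atom 2: aromatic c, 3 neighbours → 0 H
  atom 3: aromatic c, 2 neighbours → 1 H
  atom 4: aromatic c, 3 neighbours → 0 H
  atom 5: O, bond orders sum to 1 (valence 2) → 1 H
  atom 6: aromatic c, 3 neighbours → 0 H
  atom 7: aromatic c, 3 neighbours → 0 H
  atom 8: aromatic c, 3 neighbours → 0 H
  atom 9: N, bond orders sum to 1 (valence 3) → 2 H
  atom 10: aromatic c, 2 neighbours → 1 H
  atom 11: aromatic c, 2 neighbours → 1 H
  atom 12: aromatic c, 2 neighbours → 1 H
  atom 13: aromatic c, 2 neighbours → 1 H
Totals → C:10, H:8, I:1, N:1, O:1.
In Hill order: C10H8INO.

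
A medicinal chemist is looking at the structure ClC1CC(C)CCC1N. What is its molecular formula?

Walk through each heavy atom and fill implicit hydrogens from standard valence (C 4, N 3, O 2, S 2, halogen 1):
  atom 1: Cl (halogen, monovalent) → 0 H
  atom 2: C, bond orders sum to 3 (valence 4) → 1 H
  atom 3: C, bond orders sum to 2 (valence 4) → 2 H
  atom 4: C, bond orders sum to 3 (valence 4) → 1 H
  atom 5: C, bond orders sum to 1 (valence 4) → 3 H
  atom 6: C, bond orders sum to 2 (valence 4) → 2 H
  atom 7: C, bond orders sum to 2 (valence 4) → 2 H
  atom 8: C, bond orders sum to 3 (valence 4) → 1 H
  atom 9: N, bond orders sum to 1 (valence 3) → 2 H
Totals → C:7, H:14, Cl:1, N:1.
In Hill order: C7H14ClN.

C7H14ClN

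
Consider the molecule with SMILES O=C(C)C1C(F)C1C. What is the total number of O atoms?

1

Scan the SMILES for O atoms (remember two-letter symbols like Cl and Br are single atoms).
Oxygen count: 1.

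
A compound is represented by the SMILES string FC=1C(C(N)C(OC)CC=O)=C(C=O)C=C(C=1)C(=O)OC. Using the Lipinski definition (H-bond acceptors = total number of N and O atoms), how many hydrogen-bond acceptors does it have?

6

N atoms: 1; O atoms: 5.
Lipinski HBA = 1 + 5 = 6.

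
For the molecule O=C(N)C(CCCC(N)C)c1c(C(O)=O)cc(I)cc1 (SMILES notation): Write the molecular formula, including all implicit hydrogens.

Walk through each heavy atom and fill implicit hydrogens from standard valence (C 4, N 3, O 2, S 2, halogen 1); for lowercase aromatic atoms, an aromatic c carries 1 H when it has two neighbours and 0 H with three, and aromatic n carries 0 H:
  atom 1: O, bond orders sum to 2 (valence 2) → 0 H
  atom 2: C, bond orders sum to 4 (valence 4) → 0 H
  atom 3: N, bond orders sum to 1 (valence 3) → 2 H
  atom 4: C, bond orders sum to 3 (valence 4) → 1 H
  atom 5: C, bond orders sum to 2 (valence 4) → 2 H
  atom 6: C, bond orders sum to 2 (valence 4) → 2 H
  atom 7: C, bond orders sum to 2 (valence 4) → 2 H
  atom 8: C, bond orders sum to 3 (valence 4) → 1 H
  atom 9: N, bond orders sum to 1 (valence 3) → 2 H
  atom 10: C, bond orders sum to 1 (valence 4) → 3 H
  atom 11: aromatic c, 3 neighbours → 0 H
  atom 12: aromatic c, 3 neighbours → 0 H
  atom 13: C, bond orders sum to 4 (valence 4) → 0 H
  atom 14: O, bond orders sum to 1 (valence 2) → 1 H
  atom 15: O, bond orders sum to 2 (valence 2) → 0 H
  atom 16: aromatic c, 2 neighbours → 1 H
  atom 17: aromatic c, 3 neighbours → 0 H
  atom 18: I (halogen, monovalent) → 0 H
  atom 19: aromatic c, 2 neighbours → 1 H
  atom 20: aromatic c, 2 neighbours → 1 H
Totals → C:14, H:19, I:1, N:2, O:3.

C14H19IN2O3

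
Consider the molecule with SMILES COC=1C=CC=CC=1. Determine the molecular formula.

C7H8O

Walk through each heavy atom and fill implicit hydrogens from standard valence (C 4, N 3, O 2, S 2, halogen 1):
  atom 1: C, bond orders sum to 1 (valence 4) → 3 H
  atom 2: O, bond orders sum to 2 (valence 2) → 0 H
  atom 3: C, bond orders sum to 4 (valence 4) → 0 H
  atom 4: C, bond orders sum to 3 (valence 4) → 1 H
  atom 5: C, bond orders sum to 3 (valence 4) → 1 H
  atom 6: C, bond orders sum to 3 (valence 4) → 1 H
  atom 7: C, bond orders sum to 3 (valence 4) → 1 H
  atom 8: C, bond orders sum to 3 (valence 4) → 1 H
Totals → C:7, H:8, O:1.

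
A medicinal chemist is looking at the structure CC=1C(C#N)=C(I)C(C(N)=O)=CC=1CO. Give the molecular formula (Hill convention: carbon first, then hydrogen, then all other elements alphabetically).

Walk through each heavy atom and fill implicit hydrogens from standard valence (C 4, N 3, O 2, S 2, halogen 1):
  atom 1: C, bond orders sum to 1 (valence 4) → 3 H
  atom 2: C, bond orders sum to 4 (valence 4) → 0 H
  atom 3: C, bond orders sum to 4 (valence 4) → 0 H
  atom 4: C, bond orders sum to 4 (valence 4) → 0 H
  atom 5: N, bond orders sum to 3 (valence 3) → 0 H
  atom 6: C, bond orders sum to 4 (valence 4) → 0 H
  atom 7: I (halogen, monovalent) → 0 H
  atom 8: C, bond orders sum to 4 (valence 4) → 0 H
  atom 9: C, bond orders sum to 4 (valence 4) → 0 H
  atom 10: N, bond orders sum to 1 (valence 3) → 2 H
  atom 11: O, bond orders sum to 2 (valence 2) → 0 H
  atom 12: C, bond orders sum to 3 (valence 4) → 1 H
  atom 13: C, bond orders sum to 4 (valence 4) → 0 H
  atom 14: C, bond orders sum to 2 (valence 4) → 2 H
  atom 15: O, bond orders sum to 1 (valence 2) → 1 H
Totals → C:10, H:9, I:1, N:2, O:2.
In Hill order: C10H9IN2O2.

C10H9IN2O2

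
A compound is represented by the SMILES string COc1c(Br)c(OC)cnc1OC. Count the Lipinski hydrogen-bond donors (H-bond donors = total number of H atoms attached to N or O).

Donors: find every N or O and count the H atoms it carries.
  atom 2 (O): bond orders sum to 2 → 0 H
  atom 7 (O): bond orders sum to 2 → 0 H
  atom 10 (N): bond orders sum to 3 → 0 H
  atom 12 (O): bond orders sum to 2 → 0 H
Lipinski HBD = 0.

0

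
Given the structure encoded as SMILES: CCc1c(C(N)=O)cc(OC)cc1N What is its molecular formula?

Walk through each heavy atom and fill implicit hydrogens from standard valence (C 4, N 3, O 2, S 2, halogen 1); for lowercase aromatic atoms, an aromatic c carries 1 H when it has two neighbours and 0 H with three, and aromatic n carries 0 H:
  atom 1: C, bond orders sum to 1 (valence 4) → 3 H
  atom 2: C, bond orders sum to 2 (valence 4) → 2 H
  atom 3: aromatic c, 3 neighbours → 0 H
  atom 4: aromatic c, 3 neighbours → 0 H
  atom 5: C, bond orders sum to 4 (valence 4) → 0 H
  atom 6: N, bond orders sum to 1 (valence 3) → 2 H
  atom 7: O, bond orders sum to 2 (valence 2) → 0 H
  atom 8: aromatic c, 2 neighbours → 1 H
  atom 9: aromatic c, 3 neighbours → 0 H
  atom 10: O, bond orders sum to 2 (valence 2) → 0 H
  atom 11: C, bond orders sum to 1 (valence 4) → 3 H
  atom 12: aromatic c, 2 neighbours → 1 H
  atom 13: aromatic c, 3 neighbours → 0 H
  atom 14: N, bond orders sum to 1 (valence 3) → 2 H
Totals → C:10, H:14, N:2, O:2.

C10H14N2O2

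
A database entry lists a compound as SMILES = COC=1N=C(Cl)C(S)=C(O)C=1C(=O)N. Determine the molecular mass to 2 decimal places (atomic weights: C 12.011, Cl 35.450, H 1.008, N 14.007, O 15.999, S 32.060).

First, the molecular formula is C7H7ClN2O3S (counting implicit H from valence).
  C: 7 × 12.011 = 84.077
  Cl: 1 × 35.450 = 35.450
  H: 7 × 1.008 = 7.056
  N: 2 × 14.007 = 28.014
  O: 3 × 15.999 = 47.997
  S: 1 × 32.060 = 32.060
Sum: 7×12.011 + 1×35.450 + 7×1.008 + 2×14.007 + 3×15.999 + 1×32.060 = 234.654 → 234.65 g/mol.

234.65 g/mol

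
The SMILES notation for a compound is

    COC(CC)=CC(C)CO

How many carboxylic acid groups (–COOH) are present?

Scan the SMILES for the carboxylic acid motif — none present.
Groups that are present: 1 alkene, 1 ether, 1 hydroxyl.

0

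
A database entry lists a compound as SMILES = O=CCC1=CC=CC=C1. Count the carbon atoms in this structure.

8

Count every carbon token in the SMILES (each C, including those in ring-closure positions and inside branches).
Carbon count: 8.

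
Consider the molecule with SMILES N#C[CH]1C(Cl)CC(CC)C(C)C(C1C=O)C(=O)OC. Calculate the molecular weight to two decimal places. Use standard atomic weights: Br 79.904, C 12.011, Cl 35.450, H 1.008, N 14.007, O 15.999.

285.77 g/mol

First, the molecular formula is C14H20ClNO3 (counting implicit H from valence).
  C: 14 × 12.011 = 168.154
  Cl: 1 × 35.450 = 35.450
  H: 20 × 1.008 = 20.160
  N: 1 × 14.007 = 14.007
  O: 3 × 15.999 = 47.997
Sum: 14×12.011 + 1×35.450 + 20×1.008 + 1×14.007 + 3×15.999 = 285.768 → 285.77 g/mol.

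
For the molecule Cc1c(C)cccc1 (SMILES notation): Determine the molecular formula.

Walk through each heavy atom and fill implicit hydrogens from standard valence (C 4, N 3, O 2, S 2, halogen 1); for lowercase aromatic atoms, an aromatic c carries 1 H when it has two neighbours and 0 H with three, and aromatic n carries 0 H:
  atom 1: C, bond orders sum to 1 (valence 4) → 3 H
  atom 2: aromatic c, 3 neighbours → 0 H
  atom 3: aromatic c, 3 neighbours → 0 H
  atom 4: C, bond orders sum to 1 (valence 4) → 3 H
  atom 5: aromatic c, 2 neighbours → 1 H
  atom 6: aromatic c, 2 neighbours → 1 H
  atom 7: aromatic c, 2 neighbours → 1 H
  atom 8: aromatic c, 2 neighbours → 1 H
Totals → C:8, H:10.

C8H10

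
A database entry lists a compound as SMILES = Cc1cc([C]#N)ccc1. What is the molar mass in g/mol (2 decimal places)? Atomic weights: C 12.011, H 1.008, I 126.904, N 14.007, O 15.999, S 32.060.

117.15 g/mol

First, the molecular formula is C8H7N (counting implicit H from valence).
  C: 8 × 12.011 = 96.088
  H: 7 × 1.008 = 7.056
  N: 1 × 14.007 = 14.007
Sum: 8×12.011 + 7×1.008 + 1×14.007 = 117.151 → 117.15 g/mol.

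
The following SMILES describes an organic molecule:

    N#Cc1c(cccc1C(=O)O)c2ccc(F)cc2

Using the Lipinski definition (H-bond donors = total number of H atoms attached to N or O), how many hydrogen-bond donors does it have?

1

Donors: find every N or O and count the H atoms it carries.
  atom 1 (N): bond orders sum to 3 → 0 H
  atom 10 (O): bond orders sum to 2 → 0 H
  atom 11 (O): bond orders sum to 1 → 1 H
Lipinski HBD = 1.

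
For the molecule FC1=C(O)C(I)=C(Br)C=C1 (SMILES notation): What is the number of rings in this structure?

1

In SMILES, each pair of matching ring-closure digits denotes one ring-closing bond; the number of such bonds equals the number of independent rings.
Ring-closure bonds here: 1.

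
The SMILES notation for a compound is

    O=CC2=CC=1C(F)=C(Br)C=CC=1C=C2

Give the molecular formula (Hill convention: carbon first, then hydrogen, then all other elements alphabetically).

Walk through each heavy atom and fill implicit hydrogens from standard valence (C 4, N 3, O 2, S 2, halogen 1):
  atom 1: O, bond orders sum to 2 (valence 2) → 0 H
  atom 2: C, bond orders sum to 3 (valence 4) → 1 H
  atom 3: C, bond orders sum to 4 (valence 4) → 0 H
  atom 4: C, bond orders sum to 3 (valence 4) → 1 H
  atom 5: C, bond orders sum to 4 (valence 4) → 0 H
  atom 6: C, bond orders sum to 4 (valence 4) → 0 H
  atom 7: F (halogen, monovalent) → 0 H
  atom 8: C, bond orders sum to 4 (valence 4) → 0 H
  atom 9: Br (halogen, monovalent) → 0 H
  atom 10: C, bond orders sum to 3 (valence 4) → 1 H
  atom 11: C, bond orders sum to 3 (valence 4) → 1 H
  atom 12: C, bond orders sum to 4 (valence 4) → 0 H
  atom 13: C, bond orders sum to 3 (valence 4) → 1 H
  atom 14: C, bond orders sum to 3 (valence 4) → 1 H
Totals → C:11, H:6, Br:1, F:1, O:1.
In Hill order: C11H6BrFO.

C11H6BrFO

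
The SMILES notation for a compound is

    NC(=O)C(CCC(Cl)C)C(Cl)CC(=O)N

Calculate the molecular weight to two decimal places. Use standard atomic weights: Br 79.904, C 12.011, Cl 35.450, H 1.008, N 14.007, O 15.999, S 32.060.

First, the molecular formula is C9H16Cl2N2O2 (counting implicit H from valence).
  C: 9 × 12.011 = 108.099
  Cl: 2 × 35.450 = 70.900
  H: 16 × 1.008 = 16.128
  N: 2 × 14.007 = 28.014
  O: 2 × 15.999 = 31.998
Sum: 9×12.011 + 2×35.450 + 16×1.008 + 2×14.007 + 2×15.999 = 255.139 → 255.14 g/mol.

255.14 g/mol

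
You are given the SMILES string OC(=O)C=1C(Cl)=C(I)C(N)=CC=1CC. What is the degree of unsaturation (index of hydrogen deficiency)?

5

Molecular formula: C9H9ClINO2.
DoU = (2C + 2 + N − H − X) / 2, where X is the halogen count and O/S are ignored.
    = (2·9 + 2 + 1 − 9 − 2) / 2 = 10 / 2 = 5.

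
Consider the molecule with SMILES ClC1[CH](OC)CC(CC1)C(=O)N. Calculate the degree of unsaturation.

2

Degree of unsaturation = (number of rings) + (number of π bonds).
Ring closures in the SMILES: 1.
π bonds: 1 double bond (each 1 DoU) → 1 DoU from unsaturation.
Total DoU = 1 + 1 = 2.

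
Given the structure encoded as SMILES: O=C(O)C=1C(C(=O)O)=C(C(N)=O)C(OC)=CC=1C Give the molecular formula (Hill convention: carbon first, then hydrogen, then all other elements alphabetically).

C11H11NO6

Walk through each heavy atom and fill implicit hydrogens from standard valence (C 4, N 3, O 2, S 2, halogen 1):
  atom 1: O, bond orders sum to 2 (valence 2) → 0 H
  atom 2: C, bond orders sum to 4 (valence 4) → 0 H
  atom 3: O, bond orders sum to 1 (valence 2) → 1 H
  atom 4: C, bond orders sum to 4 (valence 4) → 0 H
  atom 5: C, bond orders sum to 4 (valence 4) → 0 H
  atom 6: C, bond orders sum to 4 (valence 4) → 0 H
  atom 7: O, bond orders sum to 2 (valence 2) → 0 H
  atom 8: O, bond orders sum to 1 (valence 2) → 1 H
  atom 9: C, bond orders sum to 4 (valence 4) → 0 H
  atom 10: C, bond orders sum to 4 (valence 4) → 0 H
  atom 11: N, bond orders sum to 1 (valence 3) → 2 H
  atom 12: O, bond orders sum to 2 (valence 2) → 0 H
  atom 13: C, bond orders sum to 4 (valence 4) → 0 H
  atom 14: O, bond orders sum to 2 (valence 2) → 0 H
  atom 15: C, bond orders sum to 1 (valence 4) → 3 H
  atom 16: C, bond orders sum to 3 (valence 4) → 1 H
  atom 17: C, bond orders sum to 4 (valence 4) → 0 H
  atom 18: C, bond orders sum to 1 (valence 4) → 3 H
Totals → C:11, H:11, N:1, O:6.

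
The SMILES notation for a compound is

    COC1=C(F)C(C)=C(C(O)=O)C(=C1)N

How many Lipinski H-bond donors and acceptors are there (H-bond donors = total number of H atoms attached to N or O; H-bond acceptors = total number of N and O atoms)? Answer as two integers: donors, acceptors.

3, 4

Donors: find every N or O and count the H atoms it carries.
  atom 2 (O): bond orders sum to 2 → 0 H
  atom 10 (O): bond orders sum to 1 → 1 H
  atom 11 (O): bond orders sum to 2 → 0 H
  atom 14 (N): bond orders sum to 1 → 2 H
Lipinski HBD = 3.
Acceptors: N atoms = 1, O atoms = 3 → HBA = 4.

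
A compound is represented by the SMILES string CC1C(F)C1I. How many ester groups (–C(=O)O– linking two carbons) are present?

0

Scan the SMILES for the ester motif — none present.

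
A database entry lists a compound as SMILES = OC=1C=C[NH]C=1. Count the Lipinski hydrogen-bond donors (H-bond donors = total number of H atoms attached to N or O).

2

Donors: find every N or O and count the H atoms it carries.
  atom 1 (O): bond orders sum to 1 → 1 H
  atom 5 (N): bond orders sum to 2 → 1 H
Lipinski HBD = 2.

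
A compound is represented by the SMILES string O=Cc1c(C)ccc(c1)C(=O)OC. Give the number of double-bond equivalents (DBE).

Molecular formula: C10H10O3.
DoU = (2C + 2 + N − H − X) / 2, where X is the halogen count and O/S are ignored.
    = (2·10 + 2 + 0 − 10 − 0) / 2 = 12 / 2 = 6.

6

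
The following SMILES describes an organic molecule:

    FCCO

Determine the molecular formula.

Walk through each heavy atom and fill implicit hydrogens from standard valence (C 4, N 3, O 2, S 2, halogen 1):
  atom 1: F (halogen, monovalent) → 0 H
  atom 2: C, bond orders sum to 2 (valence 4) → 2 H
  atom 3: C, bond orders sum to 2 (valence 4) → 2 H
  atom 4: O, bond orders sum to 1 (valence 2) → 1 H
Totals → C:2, H:5, F:1, O:1.

C2H5FO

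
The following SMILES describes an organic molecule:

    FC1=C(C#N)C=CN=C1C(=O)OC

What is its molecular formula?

C8H5FN2O2

Walk through each heavy atom and fill implicit hydrogens from standard valence (C 4, N 3, O 2, S 2, halogen 1):
  atom 1: F (halogen, monovalent) → 0 H
  atom 2: C, bond orders sum to 4 (valence 4) → 0 H
  atom 3: C, bond orders sum to 4 (valence 4) → 0 H
  atom 4: C, bond orders sum to 4 (valence 4) → 0 H
  atom 5: N, bond orders sum to 3 (valence 3) → 0 H
  atom 6: C, bond orders sum to 3 (valence 4) → 1 H
  atom 7: C, bond orders sum to 3 (valence 4) → 1 H
  atom 8: N, bond orders sum to 3 (valence 3) → 0 H
  atom 9: C, bond orders sum to 4 (valence 4) → 0 H
  atom 10: C, bond orders sum to 4 (valence 4) → 0 H
  atom 11: O, bond orders sum to 2 (valence 2) → 0 H
  atom 12: O, bond orders sum to 2 (valence 2) → 0 H
  atom 13: C, bond orders sum to 1 (valence 4) → 3 H
Totals → C:8, H:5, F:1, N:2, O:2.
In Hill order: C8H5FN2O2.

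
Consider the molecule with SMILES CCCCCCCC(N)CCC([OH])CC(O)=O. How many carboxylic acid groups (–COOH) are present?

1

The carboxylic acid motif appears at heavy-atom position 15 in the SMILES.
Other groups present: 1 hydroxyl, 1 primary amine.
Carboxylic acid count: 1.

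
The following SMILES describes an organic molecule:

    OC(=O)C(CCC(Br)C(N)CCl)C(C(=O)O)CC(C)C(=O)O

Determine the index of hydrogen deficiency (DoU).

Degree of unsaturation = (number of rings) + (number of π bonds).
Ring closures in the SMILES: 0.
π bonds: 3 double bonds (each 1 DoU) → 3 DoU from unsaturation.
Total DoU = 0 + 3 = 3.

3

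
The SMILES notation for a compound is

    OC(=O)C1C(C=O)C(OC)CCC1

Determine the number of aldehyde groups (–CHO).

The aldehyde motif appears at heavy-atom position 6 in the SMILES.
Other groups present: 1 carboxylic acid, 1 ether.
Aldehyde count: 1.

1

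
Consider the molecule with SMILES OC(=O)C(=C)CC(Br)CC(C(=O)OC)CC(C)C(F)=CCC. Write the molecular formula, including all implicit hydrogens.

C16H24BrFO4

Walk through each heavy atom and fill implicit hydrogens from standard valence (C 4, N 3, O 2, S 2, halogen 1):
  atom 1: O, bond orders sum to 1 (valence 2) → 1 H
  atom 2: C, bond orders sum to 4 (valence 4) → 0 H
  atom 3: O, bond orders sum to 2 (valence 2) → 0 H
  atom 4: C, bond orders sum to 4 (valence 4) → 0 H
  atom 5: C, bond orders sum to 2 (valence 4) → 2 H
  atom 6: C, bond orders sum to 2 (valence 4) → 2 H
  atom 7: C, bond orders sum to 3 (valence 4) → 1 H
  atom 8: Br (halogen, monovalent) → 0 H
  atom 9: C, bond orders sum to 2 (valence 4) → 2 H
  atom 10: C, bond orders sum to 3 (valence 4) → 1 H
  atom 11: C, bond orders sum to 4 (valence 4) → 0 H
  atom 12: O, bond orders sum to 2 (valence 2) → 0 H
  atom 13: O, bond orders sum to 2 (valence 2) → 0 H
  atom 14: C, bond orders sum to 1 (valence 4) → 3 H
  atom 15: C, bond orders sum to 2 (valence 4) → 2 H
  atom 16: C, bond orders sum to 3 (valence 4) → 1 H
  atom 17: C, bond orders sum to 1 (valence 4) → 3 H
  atom 18: C, bond orders sum to 4 (valence 4) → 0 H
  atom 19: F (halogen, monovalent) → 0 H
  atom 20: C, bond orders sum to 3 (valence 4) → 1 H
  atom 21: C, bond orders sum to 2 (valence 4) → 2 H
  atom 22: C, bond orders sum to 1 (valence 4) → 3 H
Totals → C:16, H:24, Br:1, F:1, O:4.
In Hill order: C16H24BrFO4.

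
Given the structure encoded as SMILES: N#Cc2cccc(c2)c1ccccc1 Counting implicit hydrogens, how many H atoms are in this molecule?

9

Walk through each heavy atom and fill implicit hydrogens from standard valence (C 4, N 3, O 2, S 2, halogen 1); for lowercase aromatic atoms, an aromatic c carries 1 H when it has two neighbours and 0 H with three, and aromatic n carries 0 H:
  atom 1: N, bond orders sum to 3 (valence 3) → 0 H
  atom 2: C, bond orders sum to 4 (valence 4) → 0 H
  atom 3: aromatic c, 3 neighbours → 0 H
  atom 4: aromatic c, 2 neighbours → 1 H
  atom 5: aromatic c, 2 neighbours → 1 H
  atom 6: aromatic c, 2 neighbours → 1 H
  atom 7: aromatic c, 3 neighbours → 0 H
  atom 8: aromatic c, 2 neighbours → 1 H
  atom 9: aromatic c, 3 neighbours → 0 H
  atom 10: aromatic c, 2 neighbours → 1 H
  atom 11: aromatic c, 2 neighbours → 1 H
  atom 12: aromatic c, 2 neighbours → 1 H
  atom 13: aromatic c, 2 neighbours → 1 H
  atom 14: aromatic c, 2 neighbours → 1 H
Total hydrogens: 9.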